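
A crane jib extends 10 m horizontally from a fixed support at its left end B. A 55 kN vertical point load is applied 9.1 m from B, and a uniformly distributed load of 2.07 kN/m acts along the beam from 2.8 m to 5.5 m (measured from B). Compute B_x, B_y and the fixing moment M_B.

Resultant of the distributed load: 2.07 × 2.7 = 5.589 kN at 4.15 m from B.
ΣF_x = 0: B_x = 0.
ΣF_y = 0: B_y − 55 − 2.07·2.7 = 0 → B_y = 60.59 kN.
ΣM about B: M_B − 55·9.1 − (2.07·2.7)·4.15 = 0 → M_B = 523.7 kN·m.

B_x = 0, B_y = 60.59 kN, M_B = 523.7 kN·m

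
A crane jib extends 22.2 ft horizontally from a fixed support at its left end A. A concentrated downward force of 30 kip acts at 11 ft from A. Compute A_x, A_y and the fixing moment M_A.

A_x = 0, A_y = 30.00 kip, M_A = 330.0 kip·ft

ΣF_x = 0: A_x = 0.
ΣF_y = 0: A_y − 30 = 0 → A_y = 30.00 kip.
ΣM about A: M_A − 30·11 = 0 → M_A = 330.0 kip·ft.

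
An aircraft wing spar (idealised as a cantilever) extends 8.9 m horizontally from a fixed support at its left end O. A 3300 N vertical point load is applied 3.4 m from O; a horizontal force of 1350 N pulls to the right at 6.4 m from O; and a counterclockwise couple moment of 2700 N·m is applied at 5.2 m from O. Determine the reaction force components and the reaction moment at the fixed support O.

ΣF_x = 0: O_x + 1350 = 0 → O_x = -1350 N.
ΣF_y = 0: O_y − 3300 = 0 → O_y = 3300 N.
ΣM about O: M_O − 3300·3.4 + 2700 = 0 → M_O = 8520 N·m.

O_x = -1350 N, O_y = 3300 N, M_O = 8520 N·m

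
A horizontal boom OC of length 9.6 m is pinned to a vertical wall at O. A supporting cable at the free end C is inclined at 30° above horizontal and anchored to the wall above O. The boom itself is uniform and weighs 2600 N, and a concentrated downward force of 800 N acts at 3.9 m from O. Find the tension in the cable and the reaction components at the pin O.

T = 3250 N, O_x = 2815 N, O_y = 1775 N

ΣM about O: T·sin30°·9.6 − 2600·4.8 − 800·3.9 = 0 → T = 15600/(9.6·0.5) = 3250 N.
ΣF_x = 0: O_x − T·cos30° = 0 → O_x = 3250 × 0.866025 = 2815 N.
ΣF_y = 0: O_y + T·sin30° − 2600 − 800 = 0 → O_y = 3400 − 3250 × 0.5 = 1775 N.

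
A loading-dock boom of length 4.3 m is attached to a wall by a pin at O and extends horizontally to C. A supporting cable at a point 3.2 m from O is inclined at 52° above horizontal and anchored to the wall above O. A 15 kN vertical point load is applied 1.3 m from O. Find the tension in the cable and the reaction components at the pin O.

ΣM about O: T·sin52°·3.2 − 15·1.3 = 0 → T = 19.5/(3.2·0.788011) = 7.73308 ≈ 7.733 kN.
ΣF_x = 0: O_x − T·cos52° = 0 → O_x = 7.73308 × 0.615661 = 4.761 kN.
ΣF_y = 0: O_y + T·sin52° − 15 = 0 → O_y = 15 − 7.73308 × 0.788011 = 8.906 kN.

T = 7.733 kN, O_x = 4.761 kN, O_y = 8.906 kN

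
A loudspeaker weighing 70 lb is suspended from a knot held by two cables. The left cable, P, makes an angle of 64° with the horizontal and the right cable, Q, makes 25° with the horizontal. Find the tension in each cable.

ΣF_x = 0: −T_P·cos64° + T_Q·cos25° = 0 → T_Q = 0.483689·T_P.
ΣF_y = 0: T_P·sin64° + T_Q·sin25° = 70.
Substitute: T_P·(0.898794 + 0.483689·0.422618) = 70 → T_P = 63.4512 ≈ 63.45 lb.
Then T_Q = 0.483689 × 63.4512 = 30.69 lb.

T_P = 63.45 lb, T_Q = 30.69 lb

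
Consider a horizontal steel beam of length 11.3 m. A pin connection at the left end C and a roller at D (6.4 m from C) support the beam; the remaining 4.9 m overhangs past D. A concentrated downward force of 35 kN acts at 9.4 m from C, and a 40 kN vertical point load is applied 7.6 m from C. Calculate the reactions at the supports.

C_x = 0, C_y = -23.91 kN, D_y = 98.91 kN

ΣM about C: D_y·6.4 − 35·9.4 − 40·7.6 = 0 → D_y = 633/6.4 = 98.9062 ≈ 98.91 kN.
ΣF_y = 0: C_y + 98.9062 − 35 − 40 = 0 → C_y = -23.91 kN.
ΣF_x = 0: no horizontal applied forces, so C_x = 0.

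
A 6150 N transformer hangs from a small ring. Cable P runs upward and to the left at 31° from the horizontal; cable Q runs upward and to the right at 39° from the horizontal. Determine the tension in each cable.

T_P = 5086 N, T_Q = 5610 N

ΣF_x = 0: −T_P·cos31° + T_Q·cos39° = 0 → T_Q = 1.10297·T_P.
ΣF_y = 0: T_P·sin31° + T_Q·sin39° = 6150.
Substitute: T_P·(0.515038 + 1.10297·0.62932) = 6150 → T_P = 5086.18 ≈ 5086 N.
Then T_Q = 1.10297 × 5086.18 = 5610 N.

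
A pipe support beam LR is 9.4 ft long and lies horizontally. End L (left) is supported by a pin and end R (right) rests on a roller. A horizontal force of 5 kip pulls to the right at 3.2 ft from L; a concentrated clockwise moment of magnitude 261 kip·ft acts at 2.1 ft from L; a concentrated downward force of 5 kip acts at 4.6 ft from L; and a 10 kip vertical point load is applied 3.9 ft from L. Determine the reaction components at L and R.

L_x = -5.000 kip, L_y = -19.36 kip, R_y = 34.36 kip

ΣM about L: R_y·9.4 − 261 − 5·4.6 − 10·3.9 = 0 → R_y = 323/9.4 = 34.3617 ≈ 34.36 kip.
ΣF_y = 0: L_y + 34.3617 − 5 − 10 = 0 → L_y = -19.36 kip.
ΣF_x = 0: L_x + 5 = 0 → L_x = -5.000 kip.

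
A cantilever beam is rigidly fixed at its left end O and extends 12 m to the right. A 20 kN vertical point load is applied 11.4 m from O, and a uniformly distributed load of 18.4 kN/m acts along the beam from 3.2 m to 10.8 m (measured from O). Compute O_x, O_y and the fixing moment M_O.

Resultant of the distributed load: 18.4 × 7.6 = 139.84 kN at 7 m from O.
ΣF_x = 0: O_x = 0.
ΣF_y = 0: O_y − 20 − 18.4·7.6 = 0 → O_y = 159.8 kN.
ΣM about O: M_O − 20·11.4 − (18.4·7.6)·7 = 0 → M_O = 1207 kN·m.

O_x = 0, O_y = 159.8 kN, M_O = 1207 kN·m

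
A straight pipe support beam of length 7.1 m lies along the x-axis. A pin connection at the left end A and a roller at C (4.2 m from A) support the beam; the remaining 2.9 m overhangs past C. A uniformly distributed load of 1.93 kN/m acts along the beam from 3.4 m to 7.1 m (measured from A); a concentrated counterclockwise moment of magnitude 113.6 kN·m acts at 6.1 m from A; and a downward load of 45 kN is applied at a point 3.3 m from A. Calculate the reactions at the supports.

Resultant of the distributed load: 1.93 × 3.7 = 7.141 kN at 5.25 m from A.
ΣM about A: C_y·4.2 − (1.93·3.7)·5.25 + 113.6 − 45·3.3 = 0 → C_y = 72.39025/4.2 = 17.2358 ≈ 17.24 kN.
ΣF_y = 0: A_y + 17.2358 − 1.93·3.7 − 45 = 0 → A_y = 34.91 kN.
ΣF_x = 0: no horizontal applied forces, so A_x = 0.

A_x = 0, A_y = 34.91 kN, C_y = 17.24 kN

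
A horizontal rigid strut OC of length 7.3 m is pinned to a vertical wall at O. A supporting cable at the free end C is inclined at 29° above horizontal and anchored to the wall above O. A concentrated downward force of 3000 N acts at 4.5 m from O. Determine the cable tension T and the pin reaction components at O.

T = 3815 N, O_x = 3336 N, O_y = 1151 N

ΣM about O: T·sin29°·7.3 − 3000·4.5 = 0 → T = 13500/(7.3·0.48481) = 3814.52 ≈ 3815 N.
ΣF_x = 0: O_x − T·cos29° = 0 → O_x = 3814.52 × 0.87462 = 3336 N.
ΣF_y = 0: O_y + T·sin29° − 3000 = 0 → O_y = 3000 − 3814.52 × 0.48481 = 1151 N.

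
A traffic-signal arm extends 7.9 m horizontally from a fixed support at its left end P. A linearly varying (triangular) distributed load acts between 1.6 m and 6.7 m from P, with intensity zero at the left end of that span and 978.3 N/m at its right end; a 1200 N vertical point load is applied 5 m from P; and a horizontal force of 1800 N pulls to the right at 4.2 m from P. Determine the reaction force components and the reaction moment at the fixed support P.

P_x = -1800 N, P_y = 3695 N, M_P = 18470 N·m

Resultant of the triangular load: ½ × 978.3 × 5.1 = 2494.665 N, acting at 5 m from P (one-third of the span from the peak).
ΣF_x = 0: P_x + 1800 = 0 → P_x = -1800 N.
ΣF_y = 0: P_y − ½·978.3·5.1 − 1200 = 0 → P_y = 3695 N.
ΣM about P: M_P − (½·978.3·5.1)·5 − 1200·5 = 0 → M_P = 18470 N·m.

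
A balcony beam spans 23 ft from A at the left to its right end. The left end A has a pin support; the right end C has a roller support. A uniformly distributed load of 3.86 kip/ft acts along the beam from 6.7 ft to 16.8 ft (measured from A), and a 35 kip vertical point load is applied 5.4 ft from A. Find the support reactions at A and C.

Resultant of the distributed load: 3.86 × 10.1 = 38.986 kip at 11.75 ft from A.
Moments about A: C_y·23 − (3.86·10.1)·11.75 − 35·5.4 = 0 → C_y = 647.0855/23 = 28.1342 ≈ 28.13 kip.
ΣF_y = 0: A_y + 28.1342 − 3.86·10.1 − 35 = 0 → A_y = 45.85 kip.
ΣF_x = 0: no horizontal applied forces, so A_x = 0.

A_x = 0, A_y = 45.85 kip, C_y = 28.13 kip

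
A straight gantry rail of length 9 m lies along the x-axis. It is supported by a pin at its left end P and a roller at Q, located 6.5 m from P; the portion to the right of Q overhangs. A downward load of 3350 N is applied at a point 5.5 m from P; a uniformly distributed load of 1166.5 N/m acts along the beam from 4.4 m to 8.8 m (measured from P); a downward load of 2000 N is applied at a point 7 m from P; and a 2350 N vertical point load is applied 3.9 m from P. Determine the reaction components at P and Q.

P_x = 0, P_y = 1223 N, Q_y = 11610 N

Resultant of the distributed load: 1166.5 × 4.4 = 5132.6 N at 6.6 m from P.
Taking moments about P: Q_y·6.5 − 3350·5.5 − (1166.5·4.4)·6.6 − 2000·7 − 2350·3.9 = 0 → Q_y = 75465.16/6.5 = 11610 N.
ΣF_y = 0: P_y + 11610 − 3350 − 1166.5·4.4 − 2000 − 2350 = 0 → P_y = 1223 N.
ΣF_x = 0: no horizontal applied forces, so P_x = 0.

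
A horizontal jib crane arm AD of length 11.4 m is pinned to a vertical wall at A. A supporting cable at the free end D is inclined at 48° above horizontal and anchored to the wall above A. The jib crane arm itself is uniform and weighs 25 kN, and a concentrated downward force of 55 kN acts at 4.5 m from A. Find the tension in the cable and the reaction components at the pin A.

ΣM about A: T·sin48°·11.4 − 25·5.7 − 55·4.5 = 0 → T = 390/(11.4·0.743145) = 46.0348 ≈ 46.03 kN.
ΣF_x = 0: A_x − T·cos48° = 0 → A_x = 46.0348 × 0.669131 = 30.80 kN.
ΣF_y = 0: A_y + T·sin48° − 25 − 55 = 0 → A_y = 80 − 46.0348 × 0.743145 = 45.79 kN.

T = 46.03 kN, A_x = 30.80 kN, A_y = 45.79 kN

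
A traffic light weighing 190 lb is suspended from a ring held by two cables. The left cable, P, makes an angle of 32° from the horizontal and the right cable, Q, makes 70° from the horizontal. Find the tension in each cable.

ΣF_x = 0: −T_P·cos32° + T_Q·cos70° = 0 → T_Q = 2.47953·T_P.
ΣF_y = 0: T_P·sin32° + T_Q·sin70° = 190.
Substitute: T_P·(0.529919 + 2.47953·0.939693) = 190 → T_P = 66.4355 ≈ 66.44 lb.
Then T_Q = 2.47953 × 66.4355 = 164.7 lb.

T_P = 66.44 lb, T_Q = 164.7 lb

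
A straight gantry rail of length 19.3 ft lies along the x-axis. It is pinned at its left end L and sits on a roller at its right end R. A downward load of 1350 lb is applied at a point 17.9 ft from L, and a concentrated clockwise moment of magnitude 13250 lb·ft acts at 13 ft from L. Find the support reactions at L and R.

L_x = 0, L_y = -588.6 lb, R_y = 1939 lb

Moments about L: R_y·19.3 − 1350·17.9 − 13250 = 0 → R_y = 37415/19.3 = 1938.6 ≈ 1939 lb.
ΣF_y = 0: L_y + 1938.6 − 1350 = 0 → L_y = -588.6 lb.
ΣF_x = 0: no horizontal applied forces, so L_x = 0.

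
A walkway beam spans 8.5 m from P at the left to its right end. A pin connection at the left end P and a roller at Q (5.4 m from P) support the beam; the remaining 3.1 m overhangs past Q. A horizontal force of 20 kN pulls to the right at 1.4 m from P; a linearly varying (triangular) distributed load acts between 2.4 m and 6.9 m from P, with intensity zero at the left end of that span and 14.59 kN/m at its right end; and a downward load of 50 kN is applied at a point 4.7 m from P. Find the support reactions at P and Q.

Resultant of the triangular load: ½ × 14.59 × 4.5 = 32.8275 kN, acting at 5.4 m from P (one-third of the span from the peak).
Moments about P: Q_y·5.4 − (½·14.59·4.5)·5.4 − 50·4.7 = 0 → Q_y = 412.2685/5.4 = 76.346 ≈ 76.35 kN.
ΣF_y = 0: P_y + 76.346 − ½·14.59·4.5 − 50 = 0 → P_y = 6.481 kN.
ΣF_x = 0: P_x + 20 = 0 → P_x = -20.00 kN.

P_x = -20.00 kN, P_y = 6.481 kN, Q_y = 76.35 kN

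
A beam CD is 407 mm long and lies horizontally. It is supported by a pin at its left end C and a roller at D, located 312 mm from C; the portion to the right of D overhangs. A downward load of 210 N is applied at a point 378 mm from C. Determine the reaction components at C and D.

Moments about C: D_y·312 − 210·378 = 0 → D_y = 79380/312 = 254.423 ≈ 254.4 N.
ΣF_y = 0: C_y + 254.423 − 210 = 0 → C_y = -44.42 N.
ΣF_x = 0: no horizontal applied forces, so C_x = 0.

C_x = 0, C_y = -44.42 N, D_y = 254.4 N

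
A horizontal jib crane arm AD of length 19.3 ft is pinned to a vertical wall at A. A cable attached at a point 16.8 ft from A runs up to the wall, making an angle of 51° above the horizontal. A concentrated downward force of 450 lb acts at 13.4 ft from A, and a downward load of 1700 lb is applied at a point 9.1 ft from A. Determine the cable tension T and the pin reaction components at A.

T = 1647 lb, A_x = 1036 lb, A_y = 870.2 lb

ΣM about A: T·sin51°·16.8 − 450·13.4 − 1700·9.1 = 0 → T = 21500/(16.8·0.777146) = 1646.75 ≈ 1647 lb.
ΣF_x = 0: A_x − T·cos51° = 0 → A_x = 1646.75 × 0.62932 = 1036 lb.
ΣF_y = 0: A_y + T·sin51° − 450 − 1700 = 0 → A_y = 2150 − 1646.75 × 0.777146 = 870.2 lb.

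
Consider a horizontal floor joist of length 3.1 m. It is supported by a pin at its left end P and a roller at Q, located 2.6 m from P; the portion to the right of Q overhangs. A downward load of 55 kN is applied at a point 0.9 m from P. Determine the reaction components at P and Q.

P_x = 0, P_y = 35.96 kN, Q_y = 19.04 kN

ΣM about P: Q_y·2.6 − 55·0.9 = 0 → Q_y = 49.5/2.6 = 19.0385 ≈ 19.04 kN.
ΣF_y = 0: P_y + 19.0385 − 55 = 0 → P_y = 35.96 kN.
ΣF_x = 0: no horizontal applied forces, so P_x = 0.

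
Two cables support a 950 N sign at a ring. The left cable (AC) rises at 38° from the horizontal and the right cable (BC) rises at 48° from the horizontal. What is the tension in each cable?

ΣF_x = 0: −T_AC·cos38° + T_BC·cos48° = 0 → T_BC = 1.17766·T_AC.
ΣF_y = 0: T_AC·sin38° + T_BC·sin48° = 950.
Substitute: T_AC·(0.615661 + 1.17766·0.743145) = 950 → T_AC = 637.228 ≈ 637.2 N.
Then T_BC = 1.17766 × 637.228 = 750.4 N.

T_AC = 637.2 N, T_BC = 750.4 N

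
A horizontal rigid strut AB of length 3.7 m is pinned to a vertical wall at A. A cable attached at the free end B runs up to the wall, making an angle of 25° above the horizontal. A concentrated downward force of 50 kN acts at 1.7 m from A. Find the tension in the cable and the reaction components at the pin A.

T = 54.36 kN, A_x = 49.27 kN, A_y = 27.03 kN

ΣM about A: T·sin25°·3.7 − 50·1.7 = 0 → T = 85/(3.7·0.422618) = 54.3587 ≈ 54.36 kN.
ΣF_x = 0: A_x − T·cos25° = 0 → A_x = 54.3587 × 0.906308 = 49.27 kN.
ΣF_y = 0: A_y + T·sin25° − 50 = 0 → A_y = 50 − 54.3587 × 0.422618 = 27.03 kN.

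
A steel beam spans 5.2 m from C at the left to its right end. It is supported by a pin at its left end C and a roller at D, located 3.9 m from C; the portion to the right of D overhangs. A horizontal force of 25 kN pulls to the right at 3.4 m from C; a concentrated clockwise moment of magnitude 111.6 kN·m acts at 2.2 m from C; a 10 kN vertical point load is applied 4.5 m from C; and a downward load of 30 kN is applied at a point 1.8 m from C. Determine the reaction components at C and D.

C_x = -25.00 kN, C_y = -14.00 kN, D_y = 54.00 kN

Moments about C: D_y·3.9 − 111.6 − 10·4.5 − 30·1.8 = 0 → D_y = 210.6/3.9 = 54.00 kN.
ΣF_y = 0: C_y + 54 − 10 − 30 = 0 → C_y = -14.00 kN.
ΣF_x = 0: C_x + 25 = 0 → C_x = -25.00 kN.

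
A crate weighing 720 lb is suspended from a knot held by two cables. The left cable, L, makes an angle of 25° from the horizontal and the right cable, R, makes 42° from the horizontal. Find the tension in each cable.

ΣF_x = 0: −T_L·cos25° + T_R·cos42° = 0 → T_R = 1.21956·T_L.
ΣF_y = 0: T_L·sin25° + T_R·sin42° = 720.
Substitute: T_L·(0.422618 + 1.21956·0.669131) = 720 → T_L = 581.272 ≈ 581.3 lb.
Then T_R = 1.21956 × 581.272 = 708.9 lb.

T_L = 581.3 lb, T_R = 708.9 lb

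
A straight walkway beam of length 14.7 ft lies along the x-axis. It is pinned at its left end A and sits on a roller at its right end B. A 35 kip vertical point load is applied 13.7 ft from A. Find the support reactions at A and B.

A_x = 0, A_y = 2.381 kip, B_y = 32.62 kip

Taking moments about A: B_y·14.7 − 35·13.7 = 0 → B_y = 479.5/14.7 = 32.619 ≈ 32.62 kip.
ΣF_y = 0: A_y + 32.619 − 35 = 0 → A_y = 2.381 kip.
ΣF_x = 0: no horizontal applied forces, so A_x = 0.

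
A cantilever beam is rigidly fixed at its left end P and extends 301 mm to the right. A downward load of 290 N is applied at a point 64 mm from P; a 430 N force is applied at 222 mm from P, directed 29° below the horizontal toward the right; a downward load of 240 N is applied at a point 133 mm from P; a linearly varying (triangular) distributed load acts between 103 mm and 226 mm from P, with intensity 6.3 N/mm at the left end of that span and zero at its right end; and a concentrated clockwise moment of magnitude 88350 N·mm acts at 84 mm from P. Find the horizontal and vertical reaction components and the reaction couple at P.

P_x = -376.1 N, P_y = 1126 N, M_P = 240900 N·mm

Resultant of the triangular load: ½ × 6.3 × 123 = 387.45 N, acting at 144 mm from P (one-third of the span from the peak).
ΣF_x = 0: P_x + 430·cos29° = 0 → P_x = -376.1 N.
ΣF_y = 0: P_y − 290 − 430·sin29° − 240 − ½·6.3·123 = 0 → P_y = 1126 N.
ΣM about P: M_P − 290·64 − 430·sin29°·222 − 240·133 − (½·6.3·123)·144 − 88350 = 0 → M_P = 240900 N·mm.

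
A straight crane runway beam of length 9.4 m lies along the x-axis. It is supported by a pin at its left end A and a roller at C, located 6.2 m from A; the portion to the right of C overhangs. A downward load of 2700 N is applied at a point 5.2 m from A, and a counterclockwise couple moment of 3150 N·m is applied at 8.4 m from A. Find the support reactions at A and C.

A_x = 0, A_y = 943.5 N, C_y = 1756 N

Taking moments about A: C_y·6.2 − 2700·5.2 + 3150 = 0 → C_y = 10890/6.2 = 1756.45 ≈ 1756 N.
ΣF_y = 0: A_y + 1756.45 − 2700 = 0 → A_y = 943.5 N.
ΣF_x = 0: no horizontal applied forces, so A_x = 0.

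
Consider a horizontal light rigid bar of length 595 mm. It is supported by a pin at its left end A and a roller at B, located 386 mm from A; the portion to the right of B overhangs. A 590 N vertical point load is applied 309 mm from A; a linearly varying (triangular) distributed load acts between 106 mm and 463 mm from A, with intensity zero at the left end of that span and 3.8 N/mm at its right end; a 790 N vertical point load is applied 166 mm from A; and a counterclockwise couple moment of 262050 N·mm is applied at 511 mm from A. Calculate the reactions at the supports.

A_x = 0, A_y = 1321 N, B_y = 737.7 N

Resultant of the triangular load: ½ × 3.8 × 357 = 678.3 N, acting at 344 mm from A (one-third of the span from the peak).
Taking moments about A: B_y·386 − 590·309 − (½·3.8·357)·344 − 790·166 + 262050 = 0 → B_y = 284735.2/386 = 737.656 ≈ 737.7 N.
ΣF_y = 0: A_y + 737.656 − 590 − ½·3.8·357 − 790 = 0 → A_y = 1321 N.
ΣF_x = 0: no horizontal applied forces, so A_x = 0.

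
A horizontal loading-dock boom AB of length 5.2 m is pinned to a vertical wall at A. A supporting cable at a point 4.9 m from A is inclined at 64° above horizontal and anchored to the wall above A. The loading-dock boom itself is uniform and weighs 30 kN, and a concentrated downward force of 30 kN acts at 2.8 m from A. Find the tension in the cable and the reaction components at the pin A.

T = 36.78 kN, A_x = 16.13 kN, A_y = 26.94 kN

ΣM about A: T·sin64°·4.9 − 30·2.6 − 30·2.8 = 0 → T = 162/(4.9·0.898794) = 36.784 ≈ 36.78 kN.
ΣF_x = 0: A_x − T·cos64° = 0 → A_x = 36.784 × 0.438371 = 16.13 kN.
ΣF_y = 0: A_y + T·sin64° − 30 − 30 = 0 → A_y = 60 − 36.784 × 0.898794 = 26.94 kN.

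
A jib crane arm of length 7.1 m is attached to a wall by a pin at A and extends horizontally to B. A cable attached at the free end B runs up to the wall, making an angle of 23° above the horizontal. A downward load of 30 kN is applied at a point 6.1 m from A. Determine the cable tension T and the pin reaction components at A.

T = 65.97 kN, A_x = 60.72 kN, A_y = 4.225 kN

ΣM about A: T·sin23°·7.1 − 30·6.1 = 0 → T = 183/(7.1·0.390731) = 65.9652 ≈ 65.97 kN.
ΣF_x = 0: A_x − T·cos23° = 0 → A_x = 65.9652 × 0.920505 = 60.72 kN.
ΣF_y = 0: A_y + T·sin23° − 30 = 0 → A_y = 30 − 65.9652 × 0.390731 = 4.225 kN.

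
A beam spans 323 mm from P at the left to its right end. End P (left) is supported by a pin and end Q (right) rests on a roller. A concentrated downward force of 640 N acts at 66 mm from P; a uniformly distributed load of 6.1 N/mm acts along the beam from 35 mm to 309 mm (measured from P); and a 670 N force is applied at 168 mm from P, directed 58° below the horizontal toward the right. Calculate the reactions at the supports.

P_x = -355.0 N, P_y = 1563 N, Q_y = 1316 N

Resultant of the distributed load: 6.1 × 274 = 1671.4 N at 172 mm from P.
Taking moments about P: Q_y·323 − 640·66 − (6.1·274)·172 − 670·sin58°·168 = 0 → Q_y = 425177/323 = 1316.34 ≈ 1316 N.
ΣF_y = 0: P_y + 1316.34 − 640 − 6.1·274 − 670·sin58° = 0 → P_y = 1563 N.
ΣF_x = 0: P_x + 670·cos58° = 0 → P_x = -355.0 N.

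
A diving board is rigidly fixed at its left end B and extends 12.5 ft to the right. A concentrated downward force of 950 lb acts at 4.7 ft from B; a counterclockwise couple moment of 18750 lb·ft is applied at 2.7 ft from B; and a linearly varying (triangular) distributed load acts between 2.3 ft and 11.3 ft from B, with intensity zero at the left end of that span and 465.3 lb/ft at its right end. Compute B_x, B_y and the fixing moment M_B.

B_x = 0, B_y = 3044 lb, M_B = 3094 lb·ft

Resultant of the triangular load: ½ × 465.3 × 9 = 2093.85 lb, acting at 8.3 ft from B (one-third of the span from the peak).
ΣF_x = 0: B_x = 0.
ΣF_y = 0: B_y − 950 − ½·465.3·9 = 0 → B_y = 3044 lb.
ΣM about B: M_B − 950·4.7 + 18750 − (½·465.3·9)·8.3 = 0 → M_B = 3094 lb·ft.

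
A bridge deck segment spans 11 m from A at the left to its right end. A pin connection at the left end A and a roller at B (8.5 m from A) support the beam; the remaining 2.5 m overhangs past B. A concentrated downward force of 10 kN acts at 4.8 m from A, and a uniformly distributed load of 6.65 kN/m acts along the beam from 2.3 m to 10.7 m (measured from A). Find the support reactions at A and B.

A_x = 0, A_y = 17.50 kN, B_y = 48.36 kN

Resultant of the distributed load: 6.65 × 8.4 = 55.86 kN at 6.5 m from A.
Moments about A: B_y·8.5 − 10·4.8 − (6.65·8.4)·6.5 = 0 → B_y = 411.09/8.5 = 48.3635 ≈ 48.36 kN.
ΣF_y = 0: A_y + 48.3635 − 10 − 6.65·8.4 = 0 → A_y = 17.50 kN.
ΣF_x = 0: no horizontal applied forces, so A_x = 0.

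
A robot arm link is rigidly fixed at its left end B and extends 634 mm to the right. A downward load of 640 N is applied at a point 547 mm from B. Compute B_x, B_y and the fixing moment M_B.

B_x = 0, B_y = 640.0 N, M_B = 350100 N·mm

ΣF_x = 0: B_x = 0.
ΣF_y = 0: B_y − 640 = 0 → B_y = 640.0 N.
ΣM about B: M_B − 640·547 = 0 → M_B = 350100 N·mm.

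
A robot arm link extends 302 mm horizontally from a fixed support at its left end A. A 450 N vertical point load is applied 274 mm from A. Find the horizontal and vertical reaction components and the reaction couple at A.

A_x = 0, A_y = 450.0 N, M_A = 123300 N·mm

ΣF_x = 0: A_x = 0.
ΣF_y = 0: A_y − 450 = 0 → A_y = 450.0 N.
ΣM about A: M_A − 450·274 = 0 → M_A = 123300 N·mm.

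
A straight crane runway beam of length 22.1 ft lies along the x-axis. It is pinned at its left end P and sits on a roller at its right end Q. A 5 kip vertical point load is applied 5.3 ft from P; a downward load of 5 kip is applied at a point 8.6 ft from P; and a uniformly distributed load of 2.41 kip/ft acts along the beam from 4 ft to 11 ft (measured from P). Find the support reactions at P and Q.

Resultant of the distributed load: 2.41 × 7 = 16.87 kip at 7.5 ft from P.
Taking moments about P: Q_y·22.1 − 5·5.3 − 5·8.6 − (2.41·7)·7.5 = 0 → Q_y = 196.025/22.1 = 8.86991 ≈ 8.870 kip.
ΣF_y = 0: P_y + 8.86991 − 5 − 5 − 2.41·7 = 0 → P_y = 18.00 kip.
ΣF_x = 0: no horizontal applied forces, so P_x = 0.

P_x = 0, P_y = 18.00 kip, Q_y = 8.870 kip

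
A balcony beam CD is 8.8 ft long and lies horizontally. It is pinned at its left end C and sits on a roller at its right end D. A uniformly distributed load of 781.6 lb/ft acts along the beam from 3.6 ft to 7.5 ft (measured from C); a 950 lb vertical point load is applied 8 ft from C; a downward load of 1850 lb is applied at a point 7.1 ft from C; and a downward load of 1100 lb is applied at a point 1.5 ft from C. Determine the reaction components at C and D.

Resultant of the distributed load: 781.6 × 3.9 = 3048.24 lb at 5.55 ft from C.
ΣM about C: D_y·8.8 − (781.6·3.9)·5.55 − 950·8 − 1850·7.1 − 1100·1.5 = 0 → D_y = 39302.732/8.8 = 4466.22 ≈ 4466 lb.
ΣF_y = 0: C_y + 4466.22 − 781.6·3.9 − 950 − 1850 − 1100 = 0 → C_y = 2482 lb.
ΣF_x = 0: no horizontal applied forces, so C_x = 0.

C_x = 0, C_y = 2482 lb, D_y = 4466 lb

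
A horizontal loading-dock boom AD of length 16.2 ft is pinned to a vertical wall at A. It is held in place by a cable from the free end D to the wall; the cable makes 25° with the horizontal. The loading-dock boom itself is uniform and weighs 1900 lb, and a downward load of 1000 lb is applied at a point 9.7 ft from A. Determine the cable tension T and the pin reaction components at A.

ΣM about A: T·sin25°·16.2 − 1900·8.1 − 1000·9.7 = 0 → T = 25090/(16.2·0.422618) = 3664.69 ≈ 3665 lb.
ΣF_x = 0: A_x − T·cos25° = 0 → A_x = 3664.69 × 0.906308 = 3321 lb.
ΣF_y = 0: A_y + T·sin25° − 1900 − 1000 = 0 → A_y = 2900 − 3664.69 × 0.422618 = 1351 lb.

T = 3665 lb, A_x = 3321 lb, A_y = 1351 lb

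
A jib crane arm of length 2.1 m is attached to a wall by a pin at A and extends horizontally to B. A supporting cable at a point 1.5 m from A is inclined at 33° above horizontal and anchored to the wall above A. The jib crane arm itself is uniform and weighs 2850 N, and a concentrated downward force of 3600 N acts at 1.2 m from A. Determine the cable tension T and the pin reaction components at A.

ΣM about A: T·sin33°·1.5 − 2850·1.05 − 3600·1.2 = 0 → T = 7312.5/(1.5·0.544639) = 8950.88 ≈ 8951 N.
ΣF_x = 0: A_x − T·cos33° = 0 → A_x = 8950.88 × 0.838671 = 7507 N.
ΣF_y = 0: A_y + T·sin33° − 2850 − 3600 = 0 → A_y = 6450 − 8950.88 × 0.544639 = 1575 N.

T = 8951 N, A_x = 7507 N, A_y = 1575 N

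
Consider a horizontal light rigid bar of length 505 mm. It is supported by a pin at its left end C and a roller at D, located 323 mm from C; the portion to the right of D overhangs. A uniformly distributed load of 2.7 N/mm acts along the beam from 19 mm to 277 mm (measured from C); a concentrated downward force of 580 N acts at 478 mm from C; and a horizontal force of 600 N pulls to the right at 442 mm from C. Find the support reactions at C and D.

Resultant of the distributed load: 2.7 × 258 = 696.6 N at 148 mm from C.
Moments about C: D_y·323 − (2.7·258)·148 − 580·478 = 0 → D_y = 380336.8/323 = 1177.51 ≈ 1178 N.
ΣF_y = 0: C_y + 1177.51 − 2.7·258 − 580 = 0 → C_y = 99.09 N.
ΣF_x = 0: C_x + 600 = 0 → C_x = -600.0 N.

C_x = -600.0 N, C_y = 99.09 N, D_y = 1178 N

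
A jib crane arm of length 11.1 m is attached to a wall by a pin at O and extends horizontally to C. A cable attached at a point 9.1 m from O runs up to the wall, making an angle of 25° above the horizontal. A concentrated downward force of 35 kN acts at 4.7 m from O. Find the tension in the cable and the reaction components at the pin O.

ΣM about O: T·sin25°·9.1 − 35·4.7 = 0 → T = 164.5/(9.1·0.422618) = 42.7737 ≈ 42.77 kN.
ΣF_x = 0: O_x − T·cos25° = 0 → O_x = 42.7737 × 0.906308 = 38.77 kN.
ΣF_y = 0: O_y + T·sin25° − 35 = 0 → O_y = 35 − 42.7737 × 0.422618 = 16.92 kN.

T = 42.77 kN, O_x = 38.77 kN, O_y = 16.92 kN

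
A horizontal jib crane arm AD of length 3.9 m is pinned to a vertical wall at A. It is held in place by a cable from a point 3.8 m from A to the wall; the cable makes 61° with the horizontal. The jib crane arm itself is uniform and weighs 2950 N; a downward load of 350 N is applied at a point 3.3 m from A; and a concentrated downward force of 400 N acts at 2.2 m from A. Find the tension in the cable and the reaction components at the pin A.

ΣM about A: T·sin61°·3.8 − 2950·1.95 − 350·3.3 − 400·2.2 = 0 → T = 7787.5/(3.8·0.87462) = 2343.12 ≈ 2343 N.
ΣF_x = 0: A_x − T·cos61° = 0 → A_x = 2343.12 × 0.48481 = 1136 N.
ΣF_y = 0: A_y + T·sin61° − 2950 − 350 − 400 = 0 → A_y = 3700 − 2343.12 × 0.87462 = 1651 N.

T = 2343 N, A_x = 1136 N, A_y = 1651 N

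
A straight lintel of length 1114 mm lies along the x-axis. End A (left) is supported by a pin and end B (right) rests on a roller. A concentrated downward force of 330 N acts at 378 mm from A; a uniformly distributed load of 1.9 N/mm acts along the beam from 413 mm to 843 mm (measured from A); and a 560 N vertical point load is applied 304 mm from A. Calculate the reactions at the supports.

Resultant of the distributed load: 1.9 × 430 = 817 N at 628 mm from A.
Moments about A: B_y·1114 − 330·378 − (1.9·430)·628 − 560·304 = 0 → B_y = 808056/1114 = 725.364 ≈ 725.4 N.
ΣF_y = 0: A_y + 725.364 − 330 − 1.9·430 − 560 = 0 → A_y = 981.6 N.
ΣF_x = 0: no horizontal applied forces, so A_x = 0.

A_x = 0, A_y = 981.6 N, B_y = 725.4 N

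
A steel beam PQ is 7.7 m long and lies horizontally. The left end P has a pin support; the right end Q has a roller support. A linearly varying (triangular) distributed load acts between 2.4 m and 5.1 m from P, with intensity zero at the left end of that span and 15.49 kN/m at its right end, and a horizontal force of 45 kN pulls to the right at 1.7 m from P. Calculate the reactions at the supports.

P_x = -45.00 kN, P_y = 9.505 kN, Q_y = 11.41 kN

Resultant of the triangular load: ½ × 15.49 × 2.7 = 20.9115 kN, acting at 4.2 m from P (one-third of the span from the peak).
Taking moments about P: Q_y·7.7 − (½·15.49·2.7)·4.2 = 0 → Q_y = 87.8283/7.7 = 11.4063 ≈ 11.41 kN.
ΣF_y = 0: P_y + 11.4063 − ½·15.49·2.7 = 0 → P_y = 9.505 kN.
ΣF_x = 0: P_x + 45 = 0 → P_x = -45.00 kN.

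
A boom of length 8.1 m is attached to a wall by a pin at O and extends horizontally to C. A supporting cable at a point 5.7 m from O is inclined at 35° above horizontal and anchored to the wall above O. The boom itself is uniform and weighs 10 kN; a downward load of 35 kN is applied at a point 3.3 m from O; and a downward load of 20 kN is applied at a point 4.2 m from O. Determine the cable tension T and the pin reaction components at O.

T = 73.41 kN, O_x = 60.13 kN, O_y = 22.89 kN

ΣM about O: T·sin35°·5.7 − 10·4.05 − 35·3.3 − 20·4.2 = 0 → T = 240/(5.7·0.573576) = 73.4083 ≈ 73.41 kN.
ΣF_x = 0: O_x − T·cos35° = 0 → O_x = 73.4083 × 0.819152 = 60.13 kN.
ΣF_y = 0: O_y + T·sin35° − 10 − 35 − 20 = 0 → O_y = 65 − 73.4083 × 0.573576 = 22.89 kN.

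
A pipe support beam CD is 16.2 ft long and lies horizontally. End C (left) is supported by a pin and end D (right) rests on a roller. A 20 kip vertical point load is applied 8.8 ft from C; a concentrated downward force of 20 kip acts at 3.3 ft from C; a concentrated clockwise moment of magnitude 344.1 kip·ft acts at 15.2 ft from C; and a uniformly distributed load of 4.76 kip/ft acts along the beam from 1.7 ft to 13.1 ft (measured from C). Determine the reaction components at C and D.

C_x = 0, C_y = 33.30 kip, D_y = 60.97 kip

Resultant of the distributed load: 4.76 × 11.4 = 54.264 kip at 7.4 ft from C.
Moments about C: D_y·16.2 − 20·8.8 − 20·3.3 − 344.1 − (4.76·11.4)·7.4 = 0 → D_y = 987.6536/16.2 = 60.9663 ≈ 60.97 kip.
ΣF_y = 0: C_y + 60.9663 − 20 − 20 − 4.76·11.4 = 0 → C_y = 33.30 kip.
ΣF_x = 0: no horizontal applied forces, so C_x = 0.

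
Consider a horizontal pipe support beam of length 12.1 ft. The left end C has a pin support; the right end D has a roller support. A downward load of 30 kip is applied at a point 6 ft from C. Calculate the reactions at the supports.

C_x = 0, C_y = 15.12 kip, D_y = 14.88 kip

ΣM about C: D_y·12.1 − 30·6 = 0 → D_y = 180/12.1 = 14.876 ≈ 14.88 kip.
ΣF_y = 0: C_y + 14.876 − 30 = 0 → C_y = 15.12 kip.
ΣF_x = 0: no horizontal applied forces, so C_x = 0.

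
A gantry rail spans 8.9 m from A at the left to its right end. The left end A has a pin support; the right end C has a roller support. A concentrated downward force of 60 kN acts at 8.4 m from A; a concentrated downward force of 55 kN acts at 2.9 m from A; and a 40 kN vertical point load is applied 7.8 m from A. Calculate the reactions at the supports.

Moments about A: C_y·8.9 − 60·8.4 − 55·2.9 − 40·7.8 = 0 → C_y = 975.5/8.9 = 109.607 ≈ 109.6 kN.
ΣF_y = 0: A_y + 109.607 − 60 − 55 − 40 = 0 → A_y = 45.39 kN.
ΣF_x = 0: no horizontal applied forces, so A_x = 0.

A_x = 0, A_y = 45.39 kN, C_y = 109.6 kN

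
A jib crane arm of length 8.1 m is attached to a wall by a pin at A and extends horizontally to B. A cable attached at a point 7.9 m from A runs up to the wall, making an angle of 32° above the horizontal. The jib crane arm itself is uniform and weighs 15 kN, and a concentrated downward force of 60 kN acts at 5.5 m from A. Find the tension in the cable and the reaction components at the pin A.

ΣM about A: T·sin32°·7.9 − 15·4.05 − 60·5.5 = 0 → T = 390.75/(7.9·0.529919) = 93.3388 ≈ 93.34 kN.
ΣF_x = 0: A_x − T·cos32° = 0 → A_x = 93.3388 × 0.848048 = 79.16 kN.
ΣF_y = 0: A_y + T·sin32° − 15 − 60 = 0 → A_y = 75 − 93.3388 × 0.529919 = 25.54 kN.

T = 93.34 kN, A_x = 79.16 kN, A_y = 25.54 kN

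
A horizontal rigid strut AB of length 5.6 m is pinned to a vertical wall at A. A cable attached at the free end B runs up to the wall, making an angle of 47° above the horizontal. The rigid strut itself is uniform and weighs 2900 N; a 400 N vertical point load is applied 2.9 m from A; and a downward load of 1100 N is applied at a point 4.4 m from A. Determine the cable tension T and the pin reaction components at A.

T = 3448 N, A_x = 2351 N, A_y = 1879 N

ΣM about A: T·sin47°·5.6 − 2900·2.8 − 400·2.9 − 1100·4.4 = 0 → T = 14120/(5.6·0.731354) = 3447.62 ≈ 3448 N.
ΣF_x = 0: A_x − T·cos47° = 0 → A_x = 3447.62 × 0.681998 = 2351 N.
ΣF_y = 0: A_y + T·sin47° − 2900 − 400 − 1100 = 0 → A_y = 4400 − 3447.62 × 0.731354 = 1879 N.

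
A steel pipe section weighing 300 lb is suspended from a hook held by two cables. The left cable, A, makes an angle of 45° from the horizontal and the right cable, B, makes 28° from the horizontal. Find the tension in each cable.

ΣF_x = 0: −T_A·cos45° + T_B·cos28° = 0 → T_B = 0.800848·T_A.
ΣF_y = 0: T_A·sin45° + T_B·sin28° = 300.
Substitute: T_A·(0.707107 + 0.800848·0.469472) = 300 → T_A = 276.987 ≈ 277.0 lb.
Then T_B = 0.800848 × 276.987 = 221.8 lb.

T_A = 277.0 lb, T_B = 221.8 lb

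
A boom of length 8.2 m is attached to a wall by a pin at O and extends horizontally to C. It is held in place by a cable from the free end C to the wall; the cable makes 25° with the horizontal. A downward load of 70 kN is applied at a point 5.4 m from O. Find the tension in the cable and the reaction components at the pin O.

ΣM about O: T·sin25°·8.2 − 70·5.4 = 0 → T = 378/(8.2·0.422618) = 109.076 ≈ 109.1 kN.
ΣF_x = 0: O_x − T·cos25° = 0 → O_x = 109.076 × 0.906308 = 98.86 kN.
ΣF_y = 0: O_y + T·sin25° − 70 = 0 → O_y = 70 − 109.076 × 0.422618 = 23.90 kN.

T = 109.1 kN, O_x = 98.86 kN, O_y = 23.90 kN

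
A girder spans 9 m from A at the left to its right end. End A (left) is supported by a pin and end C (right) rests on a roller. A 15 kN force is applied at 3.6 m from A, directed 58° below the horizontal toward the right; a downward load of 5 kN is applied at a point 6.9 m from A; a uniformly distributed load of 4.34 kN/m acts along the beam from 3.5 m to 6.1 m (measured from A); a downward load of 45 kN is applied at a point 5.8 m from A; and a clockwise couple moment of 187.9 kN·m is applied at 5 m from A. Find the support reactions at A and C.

Resultant of the distributed load: 4.34 × 2.6 = 11.284 kN at 4.8 m from A.
Taking moments about A: C_y·9 − 15·sin58°·3.6 − 5·6.9 − (4.34·2.6)·4.8 − 45·5.8 − 187.9 = 0 → C_y = 583.358/9 = 64.8176 ≈ 64.82 kN.
ΣF_y = 0: A_y + 64.8176 − 15·sin58° − 5 − 4.34·2.6 − 45 = 0 → A_y = 9.187 kN.
ΣF_x = 0: A_x + 15·cos58° = 0 → A_x = -7.949 kN.

A_x = -7.949 kN, A_y = 9.187 kN, C_y = 64.82 kN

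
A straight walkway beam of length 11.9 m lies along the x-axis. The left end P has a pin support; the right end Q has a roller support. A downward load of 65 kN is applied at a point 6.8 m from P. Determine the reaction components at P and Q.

P_x = 0, P_y = 27.86 kN, Q_y = 37.14 kN

Taking moments about P: Q_y·11.9 − 65·6.8 = 0 → Q_y = 442/11.9 = 37.1429 ≈ 37.14 kN.
ΣF_y = 0: P_y + 37.1429 − 65 = 0 → P_y = 27.86 kN.
ΣF_x = 0: no horizontal applied forces, so P_x = 0.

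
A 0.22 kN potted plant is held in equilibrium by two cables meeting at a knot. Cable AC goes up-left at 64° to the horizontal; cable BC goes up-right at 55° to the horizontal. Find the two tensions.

ΣF_x = 0: −T_AC·cos64° + T_BC·cos55° = 0 → T_BC = 0.764277·T_AC.
ΣF_y = 0: T_AC·sin64° + T_BC·sin55° = 0.22.
Substitute: T_AC·(0.898794 + 0.764277·0.819152) = 0.22 → T_AC = 0.144276 ≈ 0.1443 kN.
Then T_BC = 0.764277 × 0.144276 = 0.1103 kN.

T_AC = 0.1443 kN, T_BC = 0.1103 kN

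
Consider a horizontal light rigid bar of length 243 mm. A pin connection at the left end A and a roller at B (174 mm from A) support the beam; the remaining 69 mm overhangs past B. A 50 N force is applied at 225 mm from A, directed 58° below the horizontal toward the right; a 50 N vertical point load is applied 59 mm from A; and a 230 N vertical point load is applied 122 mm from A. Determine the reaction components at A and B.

ΣM about A: B_y·174 − 50·sin58°·225 − 50·59 − 230·122 = 0 → B_y = 40550.5/174 = 233.049 ≈ 233.0 N.
ΣF_y = 0: A_y + 233.049 − 50·sin58° − 50 − 230 = 0 → A_y = 89.35 N.
ΣF_x = 0: A_x + 50·cos58° = 0 → A_x = -26.50 N.

A_x = -26.50 N, A_y = 89.35 N, B_y = 233.0 N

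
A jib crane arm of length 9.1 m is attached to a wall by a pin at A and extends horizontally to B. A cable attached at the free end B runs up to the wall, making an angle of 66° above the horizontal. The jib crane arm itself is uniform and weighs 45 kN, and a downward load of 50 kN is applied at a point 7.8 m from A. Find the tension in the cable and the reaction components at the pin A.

ΣM about A: T·sin66°·9.1 − 45·4.55 − 50·7.8 = 0 → T = 594.75/(9.1·0.913545) = 71.5423 ≈ 71.54 kN.
ΣF_x = 0: A_x − T·cos66° = 0 → A_x = 71.5423 × 0.406737 = 29.10 kN.
ΣF_y = 0: A_y + T·sin66° − 45 − 50 = 0 → A_y = 95 − 71.5423 × 0.913545 = 29.64 kN.

T = 71.54 kN, A_x = 29.10 kN, A_y = 29.64 kN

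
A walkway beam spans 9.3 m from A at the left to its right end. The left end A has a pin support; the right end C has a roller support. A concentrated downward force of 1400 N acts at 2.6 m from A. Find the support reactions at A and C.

A_x = 0, A_y = 1009 N, C_y = 391.4 N

ΣM about A: C_y·9.3 − 1400·2.6 = 0 → C_y = 3640/9.3 = 391.398 ≈ 391.4 N.
ΣF_y = 0: A_y + 391.398 − 1400 = 0 → A_y = 1009 N.
ΣF_x = 0: no horizontal applied forces, so A_x = 0.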